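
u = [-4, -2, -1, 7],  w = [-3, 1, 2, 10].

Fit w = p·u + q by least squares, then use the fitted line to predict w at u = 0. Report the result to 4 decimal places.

The normal equations are: 70·p + 0·q = 78;  0·p + 4·q = 10.
Determinant 70·4 − 0² = 280.
p = (78·4 − 0·10)/280 = 39/35; q = (70·10 − 0·78)/280 = 5/2.
At u = 0: ŵ = (39/35)·(0) + (5/2)·(1) = 5/2.

ŵ = 2.5000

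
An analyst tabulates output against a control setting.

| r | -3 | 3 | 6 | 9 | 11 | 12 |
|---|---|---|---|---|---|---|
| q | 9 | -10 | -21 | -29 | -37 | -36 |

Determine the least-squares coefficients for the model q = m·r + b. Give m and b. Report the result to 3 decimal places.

m = -3.123, b = -0.885

Normal-equation sums: Σr·r = 400, Σr = 38, Σ1 = 6.
Moment sums: Σr·q = -1283, Σq = -124.
Δ = 400·6 − 38² = 956.
m = ((-1283)·6 − 38·(-124))/956 = -1493/478; b = (400·(-124) − 38·(-1283))/956 = -423/478.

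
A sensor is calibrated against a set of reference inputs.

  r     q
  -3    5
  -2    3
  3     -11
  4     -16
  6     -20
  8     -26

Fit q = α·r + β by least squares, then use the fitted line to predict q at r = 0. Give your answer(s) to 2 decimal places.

Normal-equation sums: Σr·r = 138, Σr = 16, Σ1 = 6.
And Σr·q = -446, Σq = -65.
So MᵀM·[α, β]ᵀ = Mᵀq: [[138, 16]; [16, 6]]·[α, β]ᵀ = [-446, -65]ᵀ.
Determinant 138·6 − 16² = 572.
α = ((-446)·6 − 16·(-65))/572 = -409/143; β = (138·(-65) − 16·(-446))/572 = -917/286.
At r = 0: q̂ = (-409/143)·(0) + (-917/286)·(1) = -917/286.

q̂ = -3.21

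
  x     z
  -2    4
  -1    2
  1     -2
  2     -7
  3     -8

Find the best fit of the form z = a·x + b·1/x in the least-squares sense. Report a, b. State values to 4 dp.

a = -2.8330, b = 0.7652

Normal-equation sums: Σx·x = 19, Σx·1/x = 5, Σ1/x·1/x = 47/18.
And Σx·z = -50, Σ1/x·z = -73/6.
Δ = 19·(47/18) − 5² = 443/18.
a = ((-50)·(47/18) − 5·(-73/6))/(443/18) = -1255/443; b = (19·(-73/6) − 5·(-50))/(443/18) = 339/443.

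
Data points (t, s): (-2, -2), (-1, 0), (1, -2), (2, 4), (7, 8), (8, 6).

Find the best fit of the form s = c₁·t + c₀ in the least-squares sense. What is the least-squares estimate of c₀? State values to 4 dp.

c₀ = 0.0234

Sums needed: Σt·t = 123, Σt = 15, Σ1 = 6.
For Xᵀs: Σt·s = 114, Σs = 14.
det = 123·6 − 15² = 513.
c₁ = (114·6 − 15·14)/513 = 158/171; c₀ = (123·14 − 15·114)/513 = 4/171.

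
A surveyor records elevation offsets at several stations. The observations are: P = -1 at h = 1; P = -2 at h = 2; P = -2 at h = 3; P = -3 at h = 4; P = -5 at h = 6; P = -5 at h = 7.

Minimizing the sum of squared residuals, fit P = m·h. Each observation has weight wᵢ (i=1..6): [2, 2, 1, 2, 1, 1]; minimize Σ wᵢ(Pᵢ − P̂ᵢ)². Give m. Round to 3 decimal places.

Setting ∂/∂m … = 0 gives: 136·m = -105.
Hence m = -105 / 136 ≈ -0.772059.

m = -0.772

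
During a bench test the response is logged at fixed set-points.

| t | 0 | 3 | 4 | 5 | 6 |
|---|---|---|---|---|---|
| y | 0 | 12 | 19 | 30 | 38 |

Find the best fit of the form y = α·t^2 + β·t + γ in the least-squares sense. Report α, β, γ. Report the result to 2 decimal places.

α = 0.77, β = 1.83, γ = -0.11

Entries of XᵀX: Σt^2·t^2 = 2258, Σt^2·t = 432, Σt^2 = 86, Σt·t = 86, Σt = 18, Σ1 = 5.
Moment sums: Σt^2·y = 2530, Σt·y = 490, Σy = 99.
So XᵀX·[α, β, γ]ᵀ = Xᵀy: [[2258, 432, 86]; [432, 86, 18]; [86, 18, 5]]·[α, β, γ]ᵀ = [2530, 490, 99]ᵀ.
Inverting the 3×3 Gram matrix, [α, β, γ]ᵀ = [1480/1911, 1166/637, -211/1911]ᵀ.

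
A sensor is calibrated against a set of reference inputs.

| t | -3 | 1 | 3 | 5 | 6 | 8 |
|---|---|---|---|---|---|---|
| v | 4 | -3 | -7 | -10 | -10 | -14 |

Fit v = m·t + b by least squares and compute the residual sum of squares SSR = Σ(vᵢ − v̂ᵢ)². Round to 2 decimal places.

SSR = 2.36

From the data, Σt·t = 144, Σt = 20, Σ1 = 6.
Right-hand side: Σt·v = -258, Σv = -40.
Δ = 144·6 − 20² = 464.
m = ((-258)·6 − 20·(-40))/464 = -187/116; b = (144·(-40) − 20·(-258))/464 = -75/58.
Residuals: 53/116, -11/116, -101/116, -75/116, 28/29, 11/58; SSR = 137/58.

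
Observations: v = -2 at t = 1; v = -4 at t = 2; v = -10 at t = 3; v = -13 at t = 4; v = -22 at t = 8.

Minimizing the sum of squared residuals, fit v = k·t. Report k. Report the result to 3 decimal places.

Normal-equation sums: Σt·t = 94.
And Σt·v = -268.
Normal equations: [[94]]·[k]ᵀ = [-268]ᵀ.
Hence k = -268 / 94 ≈ -2.85106.

k = -2.851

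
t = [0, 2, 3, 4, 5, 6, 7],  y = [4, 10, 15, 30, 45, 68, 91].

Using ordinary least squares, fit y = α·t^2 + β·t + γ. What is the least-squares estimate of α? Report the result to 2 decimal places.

α = 2.07

Setting ∂/∂α … = 0 gives: 4675·α + 783·β + 139·γ = 8687;  783·α + 139·β + 27·γ = 1455;  139·α + 27·β + 7·γ = 263.
Inverting the 3×3 Gram matrix, [α, β, γ]ᵀ = [1751/847, -1695/847, 513/121]ᵀ.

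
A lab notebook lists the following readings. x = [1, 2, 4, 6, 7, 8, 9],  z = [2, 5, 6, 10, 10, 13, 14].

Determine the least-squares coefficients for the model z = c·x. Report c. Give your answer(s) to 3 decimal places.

c = 1.578

Sums needed: Σx·x = 251.
And Σx·z = 396.
So MᵀM·[c]ᵀ = Mᵀz: [[251]]·[c]ᵀ = [396]ᵀ.
c = 396/251 = 1.57769.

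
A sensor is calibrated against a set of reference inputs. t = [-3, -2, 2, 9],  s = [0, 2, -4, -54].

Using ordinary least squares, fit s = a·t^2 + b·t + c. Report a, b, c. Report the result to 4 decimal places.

a = -0.5275, b = -1.3625, c = 0.9663

The normal equations are: 6674·a + 702·b + 98·c = -4382;  702·a + 98·b + 6·c = -498;  98·a + 6·b + 4·c = -56.
(Σt^2·t^2 = 6674, Σt^2·t = 702, Σt^2 = 98, Σt·t = 98, Σt = 6, Σ1 = 4, Σt^2·s = -4382, Σt·s = -498, Σs = -56.)
Row-reducing yields a = -4765/9034, b = -12309/9034, c = 4365/4517.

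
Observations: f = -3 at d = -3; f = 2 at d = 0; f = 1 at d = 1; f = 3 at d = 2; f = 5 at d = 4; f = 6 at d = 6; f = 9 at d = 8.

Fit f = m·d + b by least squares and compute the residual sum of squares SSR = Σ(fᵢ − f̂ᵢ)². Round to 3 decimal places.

SSR = 3.413

Entries of MᵀM: Σd·d = 130, Σd = 18, Σ1 = 7.
For Mᵀf: Σd·f = 144, Σf = 23.
Determinant 130·7 − 18² = 586.
m = (144·7 − 18·23)/586 = 297/293; b = (130·23 − 18·144)/586 = 199/293.
Residuals: -187/293, 387/293, -203/293, 86/293, 78/293, -223/293, 62/293; SSR = 1000/293.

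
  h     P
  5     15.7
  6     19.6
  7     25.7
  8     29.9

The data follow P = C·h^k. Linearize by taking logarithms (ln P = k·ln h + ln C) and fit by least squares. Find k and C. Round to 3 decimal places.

k = 1.408, C = 1.614

Let Y = ln P. Fitting Y = k·ln h + ln C by least squares:
Σln h = 7.4265, Σ(ln h)² = 13.9113, Σln P = 12.3735, Σln h·ln P = 23.1463.
Normal system: [[13.9113, 7.4265]; [7.4265, 4]]·[k, ln C]ᵀ = [23.1463, 12.3735]ᵀ.
Solving (det = 0.4917): k = 1.40840, ln C = 0.47849, so C = exp(0.47849) = 1.61364.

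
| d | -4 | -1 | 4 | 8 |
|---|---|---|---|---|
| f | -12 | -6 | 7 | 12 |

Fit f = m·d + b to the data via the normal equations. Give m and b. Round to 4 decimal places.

m = 2.0796, b = -3.3894

Forming XᵀX = [[97, 7]; [7, 4]] and Xᵀf = [178, 1]ᵀ gives XᵀX·[m, b]ᵀ = Xᵀf.
Δ = 97·4 − 7² = 339.
m = (178·4 − 7·1)/339 = 235/113; b = (97·1 − 7·178)/339 = -383/113.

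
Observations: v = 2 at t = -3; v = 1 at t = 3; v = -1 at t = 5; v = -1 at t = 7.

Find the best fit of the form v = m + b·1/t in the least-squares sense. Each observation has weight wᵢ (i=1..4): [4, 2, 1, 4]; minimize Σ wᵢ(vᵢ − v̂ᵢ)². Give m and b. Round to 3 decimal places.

Entries of XᵀWX: Σwᵢ·1 = 11, Σwᵢ·1/t = 11/105, Σwᵢ·1/t·1/t = 2897/3675.
Right-hand side: Σwᵢ·v = 5, Σwᵢ·1/t·v = -97/35.
Normal equations: [[11, 11/105]; [11/105, 2897/3675]]·[m, b]ᵀ = [5, -97/35]ᵀ.
Δ = 11·(2897/3675) − (11/105)² = 2728/315.
m = (5·(2897/3675) − (11/105)·(-97/35))/(2728/315) = 5832/11935; b = (11·(-97/35) − (11/105)·5)/(2728/315) = -111/31.

m = 0.489, b = -3.581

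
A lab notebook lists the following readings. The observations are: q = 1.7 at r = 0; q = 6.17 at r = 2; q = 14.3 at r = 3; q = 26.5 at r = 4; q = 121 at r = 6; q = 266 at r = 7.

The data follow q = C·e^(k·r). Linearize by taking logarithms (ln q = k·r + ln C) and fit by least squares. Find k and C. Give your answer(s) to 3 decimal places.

With ln qᵢ as the transformed response and rᵢ as the regressor:
Σr = 22.0000, Σ(r)² = 114.0000, Σln q = 18.6670, Σr·ln q = 92.5880.
Normal system: [[114.0000, 22.0000]; [22.0000, 6]]·[k, ln C]ᵀ = [92.5880, 18.6670]ᵀ.
Δ = 114.0000·6 − (22.0000)² = 200.0000; k = (92.5880·6 − 22.0000·18.6670)/200.0000 = 0.72427, ln C = (114.0000·18.6670 − 22.0000·92.5880)/200.0000 = 0.45552, so C = exp(0.45552) = 1.57700.

k = 0.724, C = 1.577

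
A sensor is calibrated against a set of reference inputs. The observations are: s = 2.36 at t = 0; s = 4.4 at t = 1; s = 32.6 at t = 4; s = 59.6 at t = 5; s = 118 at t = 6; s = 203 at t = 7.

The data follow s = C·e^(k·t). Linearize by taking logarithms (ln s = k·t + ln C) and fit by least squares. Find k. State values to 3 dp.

k = 0.644

Linearized form: ln s = k·t + ln C. From the 6 transformed points,
Σt = 23.0000, Σ(t)² = 127.0000, Σln s = 19.9961, Σt·ln s = 101.6737.
Equations: 127.0000·k + 23.0000·ln C = 101.6737;  23.0000·k + 6·ln C = 19.9961.
Δ = 127.0000·6 − (23.0000)² = 233.0000; k = (101.6737·6 − 23.0000·19.9961)/233.0000 = 0.64434, ln C = (127.0000·19.9961 − 23.0000·101.6737)/233.0000 = 0.86272.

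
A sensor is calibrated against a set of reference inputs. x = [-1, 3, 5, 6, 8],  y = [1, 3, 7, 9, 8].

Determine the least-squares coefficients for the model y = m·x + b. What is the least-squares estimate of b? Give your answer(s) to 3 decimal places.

b = 1.705

Entries of MᵀM: Σx·x = 135, Σx = 21, Σ1 = 5.
Right-hand side: Σx·y = 161, Σy = 28.
MᵀM·[m, b]ᵀ = Mᵀy becomes [[135, 21]; [21, 5]]·[m, b]ᵀ = [161, 28]ᵀ.
det = 135·5 − 21² = 234.
m = (161·5 − 21·28)/234 = 217/234; b = (135·28 − 21·161)/234 = 133/78.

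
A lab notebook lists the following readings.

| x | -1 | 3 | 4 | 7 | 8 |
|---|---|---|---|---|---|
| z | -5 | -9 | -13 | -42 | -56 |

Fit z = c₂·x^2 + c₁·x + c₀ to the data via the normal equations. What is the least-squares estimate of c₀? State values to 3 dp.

AᵀA·[c₂, c₁, c₀]ᵀ = Aᵀz reads: 6835·c₂ + 945·c₁ + 139·c₀ = -5936;  945·c₂ + 139·c₁ + 21·c₀ = -816;  139·c₂ + 21·c₁ + 5·c₀ = -125.
Inverting the 3×3 Gram matrix, [c₂, c₁, c₀]ᵀ = [-24887/25564, 4359/3652, -18849/6391]ᵀ.

c₀ = -2.949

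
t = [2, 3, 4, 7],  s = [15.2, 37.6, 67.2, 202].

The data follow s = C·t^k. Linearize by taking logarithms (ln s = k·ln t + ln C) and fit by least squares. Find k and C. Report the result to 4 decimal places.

Taking logs, ln s = k·ln t + ln C, so regress ln s on ln t.
XᵀX = [[7.3958, 5.1240]; [5.1240, 4]], rhs = [22.0334, 15.8642]ᵀ  (here Σln t = 5.1240, Σ(ln t)² = 7.3958, Σln s = 15.8642, Σln t·ln s = 22.0334).
Δ = 7.3958·4 − (5.1240)² = 3.3281; k = (22.0334·4 − 5.1240·15.8642)/3.3281 = 2.05698, ln C = (7.3958·15.8642 − 5.1240·22.0334)/3.3281 = 1.33109, so C = exp(1.33109) = 3.78516.

k = 2.0570, C = 3.7852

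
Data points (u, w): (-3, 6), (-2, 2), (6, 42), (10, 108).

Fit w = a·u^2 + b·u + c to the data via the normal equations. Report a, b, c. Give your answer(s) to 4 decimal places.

MᵀM·[a, b, c]ᵀ = Mᵀw reads: 11393·a + 1181·b + 149·c = 12374;  1181·a + 149·b + 11·c = 1310;  149·a + 11·b + 4·c = 158.
Inverting the 3×3 Gram matrix, [a, b, c]ᵀ = [794/825, 4628/4125, 776/1375]ᵀ.

a = 0.9624, b = 1.1219, c = 0.5644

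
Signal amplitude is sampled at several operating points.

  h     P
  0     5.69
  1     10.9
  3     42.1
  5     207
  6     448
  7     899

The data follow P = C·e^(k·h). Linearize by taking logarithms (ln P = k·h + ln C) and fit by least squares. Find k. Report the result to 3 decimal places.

k = 0.732

Let Y = ln P. Fitting Y = k·h + ln C by least squares:
AᵀA = [[120.0000, 22.0000]; [22.0000, 6]], rhs = [124.5102, 26.1063]ᵀ  (here Σh = 22.0000, Σ(h)² = 120.0000, Σln P = 26.1063, Σh·ln P = 124.5102).
Δ = 120.0000·6 − (22.0000)² = 236.0000; k = (124.5102·6 − 22.0000·26.1063)/236.0000 = 0.73187, ln C = (120.0000·26.1063 − 22.0000·124.5102)/236.0000 = 1.66751.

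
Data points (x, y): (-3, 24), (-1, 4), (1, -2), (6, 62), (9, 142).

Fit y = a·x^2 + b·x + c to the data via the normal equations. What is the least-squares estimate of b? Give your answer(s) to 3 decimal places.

b = -1.888

Forming AᵀA = [[7940, 918, 128]; [918, 128, 12]; [128, 12, 5]] and Aᵀy = [13952, 1572, 230]ᵀ gives AᵀA·[a, b, c]ᵀ = Aᵀy.
Row-reducing yields a = 73722/37297, b = -70428/37297, c = -2594/37297.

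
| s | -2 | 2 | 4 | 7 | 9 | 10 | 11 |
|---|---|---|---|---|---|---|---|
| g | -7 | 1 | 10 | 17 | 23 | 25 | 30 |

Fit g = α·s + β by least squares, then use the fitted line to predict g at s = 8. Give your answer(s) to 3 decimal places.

Compute the Gram sums: Σs·s = 375, Σs = 41, Σ1 = 7.
For Mᵀg: Σs·g = 962, Σg = 99.
MᵀM·[α, β]ᵀ = Mᵀg becomes [[375, 41]; [41, 7]]·[α, β]ᵀ = [962, 99]ᵀ.
Determinant 375·7 − 41² = 944.
α = (962·7 − 41·99)/944 = 2675/944; β = (375·99 − 41·962)/944 = -2317/944.
At s = 8: ĝ = (2675/944)·(8) + (-2317/944)·(1) = 19083/944.

ĝ = 20.215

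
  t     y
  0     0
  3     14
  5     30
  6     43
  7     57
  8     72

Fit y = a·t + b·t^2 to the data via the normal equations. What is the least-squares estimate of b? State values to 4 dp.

Setting ∂/∂a … = 0 gives: 183·a + 1223·b = 1425;  1223·a + 8499·b = 9825.
det = 183·8499 − 1223² = 59588.
a = (1425·8499 − 1223·9825)/59588 = 23775/14897; b = (183·9825 − 1223·1425)/59588 = 13800/14897.

b = 0.9264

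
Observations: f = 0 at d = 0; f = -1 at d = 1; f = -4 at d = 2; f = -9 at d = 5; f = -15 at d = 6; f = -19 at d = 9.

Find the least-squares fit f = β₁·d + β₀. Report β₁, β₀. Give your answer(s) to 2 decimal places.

Entries of AᵀA: Σd·d = 147, Σd = 23, Σ1 = 6.
And Σd·f = -315, Σf = -48.
det = 147·6 − 23² = 353.
β₁ = ((-315)·6 − 23·(-48))/353 = -786/353; β₀ = (147·(-48) − 23·(-315))/353 = 189/353.

β₁ = -2.23, β₀ = 0.54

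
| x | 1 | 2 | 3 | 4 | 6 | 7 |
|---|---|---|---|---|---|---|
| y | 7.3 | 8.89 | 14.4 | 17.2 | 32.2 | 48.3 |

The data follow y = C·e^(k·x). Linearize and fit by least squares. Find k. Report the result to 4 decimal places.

k = 0.3136

Linearized form: ln y = k·x + ln C. From the 6 transformed points,
Σx = 23.0000, Σ(x)² = 115.0000, Σln y = 17.0343, Σx·ln y = 73.7129.
Equations: 115.0000·k + 23.0000·ln C = 73.7129;  23.0000·k + 6·ln C = 17.0343.
Solving (det = 161.0000): k = 0.31359, ln C = 1.63697.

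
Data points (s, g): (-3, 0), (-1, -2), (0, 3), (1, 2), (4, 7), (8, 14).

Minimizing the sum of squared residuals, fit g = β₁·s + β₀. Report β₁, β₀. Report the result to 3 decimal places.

β₁ = 1.394, β₀ = 1.910

Entries of XᵀX: Σs·s = 91, Σs = 9, Σ1 = 6.
For Xᵀg: Σs·g = 144, Σg = 24.
det = 91·6 − 9² = 465.
β₁ = (144·6 − 9·24)/465 = 216/155; β₀ = (91·24 − 9·144)/465 = 296/155.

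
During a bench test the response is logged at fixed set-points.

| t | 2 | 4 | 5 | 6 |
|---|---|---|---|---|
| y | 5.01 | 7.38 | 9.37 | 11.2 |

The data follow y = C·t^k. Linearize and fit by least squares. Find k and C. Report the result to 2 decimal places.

k = 0.71, C = 2.97

Linearized form: ln y = k·ln t + ln C. From the 4 transformed points,
AᵀA = [[8.2030, 5.4806]; [5.4806, 4]], rhs = [11.8177, 8.2636]ᵀ  (here Σln t = 5.4806, Σ(ln t)² = 8.2030, Σln y = 8.2636, Σln t·ln y = 11.8177).
Δ = 8.2030·4 − (5.4806)² = 2.7744; k = (11.8177·4 − 5.4806·8.2636)/2.7744 = 0.71398, ln C = (8.2030·8.2636 − 5.4806·11.8177)/2.7744 = 1.08764, so C = exp(1.08764) = 2.96726.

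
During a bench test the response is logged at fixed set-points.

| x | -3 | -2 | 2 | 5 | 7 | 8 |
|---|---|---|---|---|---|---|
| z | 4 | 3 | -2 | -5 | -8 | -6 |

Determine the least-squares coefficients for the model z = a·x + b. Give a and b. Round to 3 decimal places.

MᵀM·[a, b]ᵀ = Mᵀz reads: 155·a + 17·b = -151;  17·a + 6·b = -14.
(Σx·x = 155, Σx = 17, Σ1 = 6, Σx·z = -151, Σz = -14.)
Δ = 155·6 − 17² = 641.
a = ((-151)·6 − 17·(-14))/641 = -668/641; b = (155·(-14) − 17·(-151))/641 = 397/641.

a = -1.042, b = 0.619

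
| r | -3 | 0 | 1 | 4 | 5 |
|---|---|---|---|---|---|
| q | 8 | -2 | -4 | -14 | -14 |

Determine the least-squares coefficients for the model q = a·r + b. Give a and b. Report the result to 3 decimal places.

a = -2.854, b = -1.204

The normal equations are: 51·a + 7·b = -154;  7·a + 5·b = -26.
det = 51·5 − 7² = 206.
a = ((-154)·5 − 7·(-26))/206 = -294/103; b = (51·(-26) − 7·(-154))/206 = -124/103.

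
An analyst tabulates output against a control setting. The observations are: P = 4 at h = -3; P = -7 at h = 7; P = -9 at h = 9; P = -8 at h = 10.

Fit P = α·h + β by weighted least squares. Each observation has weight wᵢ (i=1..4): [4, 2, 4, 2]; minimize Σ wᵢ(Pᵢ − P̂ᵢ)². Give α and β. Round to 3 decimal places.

Forming MᵀWM = [[658, 58]; [58, 12]] and MᵀWP = [-630, -50]ᵀ gives MᵀWM·[α, β]ᵀ = MᵀWP.
det = 658·12 − 58² = 4532.
α = ((-630)·12 − 58·(-50))/4532 = -1165/1133; β = (658·(-50) − 58·(-630))/4532 = 910/1133.

α = -1.028, β = 0.803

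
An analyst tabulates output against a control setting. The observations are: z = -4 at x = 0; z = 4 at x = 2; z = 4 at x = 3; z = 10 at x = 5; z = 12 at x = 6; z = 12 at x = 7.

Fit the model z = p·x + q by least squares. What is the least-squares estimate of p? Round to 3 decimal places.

MᵀM·[p, q]ᵀ = Mᵀz reads: 123·p + 23·q = 226;  23·p + 6·q = 38.
(Σx·x = 123, Σx = 23, Σ1 = 6, Σx·z = 226, Σz = 38.)
Determinant 123·6 − 23² = 209.
p = (226·6 − 23·38)/209 = 482/209; q = (123·38 − 23·226)/209 = -524/209.

p = 2.306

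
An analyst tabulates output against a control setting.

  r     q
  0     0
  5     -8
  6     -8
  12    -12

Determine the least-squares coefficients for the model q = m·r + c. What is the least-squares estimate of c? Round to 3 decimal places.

Setting ∂/∂m … = 0 gives: 205·m + 23·c = -232;  23·m + 4·c = -28.
Δ = 205·4 − 23² = 291.
m = ((-232)·4 − 23·(-28))/291 = -284/291; c = (205·(-28) − 23·(-232))/291 = -404/291.

c = -1.388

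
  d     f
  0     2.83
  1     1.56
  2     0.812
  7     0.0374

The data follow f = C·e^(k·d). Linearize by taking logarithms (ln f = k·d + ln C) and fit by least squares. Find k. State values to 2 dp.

Linearized form: ln f = k·d + ln C. From the 4 transformed points,
Sums: Σd = 10.0000, Σ(d)² = 54.0000, Σln f = -2.0094, Σd·ln f = -22.9744.
Normal system: [[54.0000, 10.0000]; [10.0000, 4]]·[k, ln C]ᵀ = [-22.9744, -2.0094]ᵀ.
Slope k = (n·Σd·ln f − Σd·Σln f)/(n·Σ(d)² − (Σd)²) = (4·-22.9744 − 10.0000·-2.0094)/116.0000 = -0.61900; ln C = (Σln f − k·Σd)/n = 1.04515.

k = -0.62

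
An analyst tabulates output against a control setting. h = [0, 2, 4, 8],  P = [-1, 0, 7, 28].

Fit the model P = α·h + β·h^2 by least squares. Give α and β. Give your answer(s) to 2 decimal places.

α = -0.43, β = 0.49

Setting ∂/∂α … = 0 gives: 84·α + 584·β = 252;  584·α + 4368·β = 1904.
(Σh·h = 84, Σh·h^2 = 584, Σh^2·h^2 = 4368, Σh·P = 252, Σh^2·P = 1904.)
Eliminating β: 4368·(row 1) − 584·(row 2) gives 25856·α = 4368·252 − 584·1904 = -11200, so α = -175/404.
Then β = (1904 − 584·(-175/404))/4368 = 399/808.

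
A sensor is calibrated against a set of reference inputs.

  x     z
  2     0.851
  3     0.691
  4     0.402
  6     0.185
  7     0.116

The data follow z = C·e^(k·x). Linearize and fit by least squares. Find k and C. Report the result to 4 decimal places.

With ln zᵢ as the transformed response and xᵢ as the regressor:
Σx = 22.0000, Σ(x)² = 114.0000, Σln z = -5.2838, Σx·ln z = -30.2803.
Normal system: [[114.0000, 22.0000]; [22.0000, 5]]·[k, ln C]ᵀ = [-30.2803, -5.2838]ᵀ.
Δ = 114.0000·5 − (22.0000)² = 86.0000; k = (-30.2803·5 − 22.0000·-5.2838)/86.0000 = -0.40881, ln C = (114.0000·-5.2838 − 22.0000·-30.2803)/86.0000 = 0.74198, so C = exp(0.74198) = 2.10009.

k = -0.4088, C = 2.1001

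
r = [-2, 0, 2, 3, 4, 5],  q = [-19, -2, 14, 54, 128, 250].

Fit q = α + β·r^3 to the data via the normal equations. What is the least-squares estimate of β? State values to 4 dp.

β = 2.0203

XᵀX·[α, β]ᵀ = Xᵀq reads: 6·α + 216·β = 425;  216·α + 20578·β = 41164.
Eliminating β: 20578·(row 1) − 216·(row 2) gives 76812·α = 20578·425 − 216·41164 = -145774, so α = -72887/38406.
Then β = (41164 − 216·(-72887/38406))/20578 = 12932/6401.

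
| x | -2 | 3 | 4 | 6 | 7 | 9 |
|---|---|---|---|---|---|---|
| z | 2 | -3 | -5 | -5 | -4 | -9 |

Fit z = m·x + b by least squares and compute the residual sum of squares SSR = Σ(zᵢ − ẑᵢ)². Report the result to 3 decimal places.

SSR = 8.272

Sums needed: Σx·x = 195, Σx = 27, Σ1 = 6.
And Σx·z = -172, Σz = -24.
AᵀA·[m, b]ᵀ = Aᵀz becomes [[195, 27]; [27, 6]]·[m, b]ᵀ = [-172, -24]ᵀ.
Δ = 195·6 − 27² = 441.
m = ((-172)·6 − 27·(-24))/441 = -128/147; b = (195·(-24) − 27·(-172))/441 = -4/49.
Residuals: 50/147, -15/49, -211/147, 15/49, 320/147, -53/49; SSR = 1216/147.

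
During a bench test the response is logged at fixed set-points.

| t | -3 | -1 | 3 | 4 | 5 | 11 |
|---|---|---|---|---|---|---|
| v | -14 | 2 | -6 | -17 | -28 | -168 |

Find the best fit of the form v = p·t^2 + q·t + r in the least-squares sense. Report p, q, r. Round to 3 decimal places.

p = -1.529, q = 1.190, r = 3.860

Setting ∂/∂p … = 0 gives: 15685·p + 1519·q + 181·r = -21478;  1519·p + 181·q + 19·r = -2034;  181·p + 19·q + 6·r = -231.
Solving the 3×3 system (Gaussian elimination) gives p = -31277/20454, q = 121717/102270, r = 65797/17045.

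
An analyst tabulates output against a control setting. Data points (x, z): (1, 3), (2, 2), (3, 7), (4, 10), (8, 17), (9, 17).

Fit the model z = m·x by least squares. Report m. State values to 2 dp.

Setting ∂/∂m … = 0 gives: 175·m = 357.
(Σx·x = 175, Σx·z = 357.)
m = 357/175 = 2.04.

m = 2.04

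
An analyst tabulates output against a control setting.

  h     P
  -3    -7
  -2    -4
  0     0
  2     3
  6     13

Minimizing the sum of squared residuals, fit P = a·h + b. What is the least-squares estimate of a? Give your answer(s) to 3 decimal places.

MᵀM·[a, b]ᵀ = MᵀP reads: 53·a + 3·b = 113;  3·a + 5·b = 5.
(Σh·h = 53, Σh = 3, Σ1 = 5, Σh·P = 113, ΣP = 5.)
Δ = 53·5 − 3² = 256.
a = (113·5 − 3·5)/256 = 275/128; b = (53·5 − 3·113)/256 = -37/128.

a = 2.148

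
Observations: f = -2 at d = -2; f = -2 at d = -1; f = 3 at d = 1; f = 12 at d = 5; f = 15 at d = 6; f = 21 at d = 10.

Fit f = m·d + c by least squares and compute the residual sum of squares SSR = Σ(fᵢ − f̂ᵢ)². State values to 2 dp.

The normal system MᵀM·[m, c]ᵀ = Mᵀf is [[167, 19]; [19, 6]]·[m, c]ᵀ = [369, 47]ᵀ.
det = 167·6 − 19² = 641.
m = (369·6 − 19·47)/641 = 1321/641; c = (167·47 − 19·369)/641 = 838/641.
Residuals: 522/641, -799/641, -236/641, 249/641, 851/641, -587/641; SSR = 3272/641.

SSR = 5.10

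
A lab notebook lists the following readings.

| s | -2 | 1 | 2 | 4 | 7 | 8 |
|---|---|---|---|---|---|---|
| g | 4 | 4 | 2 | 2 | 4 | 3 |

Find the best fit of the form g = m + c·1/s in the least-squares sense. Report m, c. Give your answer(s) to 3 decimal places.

m = 3.242, c = -0.297

Sums needed: Σ1 = 6, Σ1/s = 85/56, Σ1/s·1/s = 5013/3136.
Moment sums: Σg = 19, Σ1/s·g = 249/56.
So MᵀM·[m, c]ᵀ = Mᵀg: [[6, 85/56]; [85/56, 5013/3136]]·[m, c]ᵀ = [19, 249/56]ᵀ.
Eliminating c: (5013/3136)·(row 1) − (85/56)·(row 2) gives (22853/3136)·m = (5013/3136)·19 − (85/56)·(249/56) = 37041/1568, so m = 74082/22853.
Then c = ((249/56) − (85/56)·(74082/22853))/(5013/3136) = -6776/22853.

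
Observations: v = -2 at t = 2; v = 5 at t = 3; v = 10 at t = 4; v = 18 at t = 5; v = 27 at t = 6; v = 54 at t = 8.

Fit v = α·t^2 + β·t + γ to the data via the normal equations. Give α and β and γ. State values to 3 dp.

α = 0.917, β = -0.067, γ = -4.550

Forming AᵀA = [[6370, 952, 154]; [952, 154, 28]; [154, 28, 6]] and Aᵀv = [5075, 735, 112]ᵀ gives AᵀA·[α, β, γ]ᵀ = Aᵀv.
Inverting the 3×3 Gram matrix, [α, β, γ]ᵀ = [11/12, -1/15, -91/20]ᵀ.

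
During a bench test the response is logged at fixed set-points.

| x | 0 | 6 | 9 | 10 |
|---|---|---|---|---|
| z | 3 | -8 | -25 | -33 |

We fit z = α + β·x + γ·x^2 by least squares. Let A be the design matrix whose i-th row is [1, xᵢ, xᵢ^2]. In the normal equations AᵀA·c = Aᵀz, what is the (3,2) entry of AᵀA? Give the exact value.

Row 3 ↔ basis x^2, column 2 ↔ basis x, so (AᵀA)_{3,2} = Σᵢ (x^2)·(x) = (0)·(0) + (36)·(6) + (81)·(9) + (100)·(10) = 1945.

1945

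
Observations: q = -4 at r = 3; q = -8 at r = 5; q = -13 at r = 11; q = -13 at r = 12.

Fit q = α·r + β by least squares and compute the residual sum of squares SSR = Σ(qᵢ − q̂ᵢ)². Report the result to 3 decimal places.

SSR = 2.664

The normal equations are: 299·α + 31·β = -351;  31·α + 4·β = -38.
Δ = 299·4 − 31² = 235.
α = ((-351)·4 − 31·(-38))/235 = -226/235; β = (299·(-38) − 31·(-351))/235 = -481/235.
Residuals: 219/235, -269/235, -88/235, 138/235; SSR = 626/235.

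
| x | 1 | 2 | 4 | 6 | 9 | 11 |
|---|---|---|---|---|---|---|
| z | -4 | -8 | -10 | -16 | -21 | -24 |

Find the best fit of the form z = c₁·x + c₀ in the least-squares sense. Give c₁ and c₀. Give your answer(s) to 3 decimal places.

c₁ = -1.968, c₀ = -3.011

From the data, Σx·x = 259, Σx = 33, Σ1 = 6.
And Σx·z = -609, Σz = -83.
So AᵀA·[c₁, c₀]ᵀ = Aᵀz: [[259, 33]; [33, 6]]·[c₁, c₀]ᵀ = [-609, -83]ᵀ.
Eliminating c₀: 6·(row 1) − 33·(row 2) gives 465·c₁ = 6·(-609) − 33·(-83) = -915, so c₁ = -61/31.
Then c₀ = ((-83) − 33·(-61/31))/6 = -280/93.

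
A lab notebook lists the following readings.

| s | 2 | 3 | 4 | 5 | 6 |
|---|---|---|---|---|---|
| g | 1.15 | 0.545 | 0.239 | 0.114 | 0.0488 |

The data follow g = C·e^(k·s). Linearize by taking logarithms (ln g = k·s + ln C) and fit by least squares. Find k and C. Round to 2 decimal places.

With ln gᵢ as the transformed response and sᵢ as the regressor:
Σs = 20.0000, Σ(s)² = 90.0000, Σln g = -7.0901, Σs·ln g = -36.2445.
Equations: 90.0000·k + 20.0000·ln C = -36.2445;  20.0000·k + 5·ln C = -7.0901.
Solving (det = 50.0000): k = -0.78842, ln C = 1.73565, so C = exp(1.73565) = 5.67260.

k = -0.79, C = 5.67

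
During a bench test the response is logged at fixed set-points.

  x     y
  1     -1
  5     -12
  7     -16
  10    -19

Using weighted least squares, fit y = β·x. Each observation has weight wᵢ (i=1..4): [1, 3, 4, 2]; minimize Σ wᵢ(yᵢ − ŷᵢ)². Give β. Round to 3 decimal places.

β = -2.138

Compute the Gram sums: Σwᵢ·x·x = 472.
Right-hand side: Σwᵢ·x·y = -1009.
β = (-1009)/472 = -2.13771.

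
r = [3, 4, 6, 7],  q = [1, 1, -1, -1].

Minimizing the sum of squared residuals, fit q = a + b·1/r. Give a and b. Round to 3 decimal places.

Compute the Gram sums: Σ1 = 4, Σ1/r = 25/28, Σ1/r·1/r = 1565/7056.
Moment sums: Σq = 0, Σ1/r·q = 23/84.
det = 4·(1565/7056) − (25/28)² = 635/7056.
a = (0·(1565/7056) − (25/28)·(23/84))/(635/7056) = -345/127; b = (4·(23/84) − (25/28)·0)/(635/7056) = 7728/635.

a = -2.717, b = 12.170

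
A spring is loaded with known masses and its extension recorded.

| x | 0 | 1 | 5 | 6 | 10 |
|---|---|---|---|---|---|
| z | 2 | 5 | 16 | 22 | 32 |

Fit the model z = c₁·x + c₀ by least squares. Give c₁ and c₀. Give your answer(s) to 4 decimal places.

Sums needed: Σx·x = 162, Σx = 22, Σ1 = 5.
Moment sums: Σx·z = 537, Σz = 77.
Eliminating c₀: 5·(row 1) − 22·(row 2) gives 326·c₁ = 5·537 − 22·77 = 991, so c₁ = 991/326.
Then c₀ = (77 − 22·(991/326))/5 = 330/163.

c₁ = 3.0399, c₀ = 2.0245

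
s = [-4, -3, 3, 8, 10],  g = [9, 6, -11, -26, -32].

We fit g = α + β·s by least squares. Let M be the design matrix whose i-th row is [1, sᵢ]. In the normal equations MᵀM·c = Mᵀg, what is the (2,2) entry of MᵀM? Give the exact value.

Row 2 ↔ basis s, column 2 ↔ basis s, so (MᵀM)_{2,2} = Σᵢ (s)·(s) = (-4)·(-4) + (-3)·(-3) + (3)·(3) + (8)·(8) + (10)·(10) = 198.

198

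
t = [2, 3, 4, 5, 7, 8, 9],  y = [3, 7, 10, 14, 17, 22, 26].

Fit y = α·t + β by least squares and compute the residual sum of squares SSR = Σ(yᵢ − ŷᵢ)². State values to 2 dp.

Forming XᵀX = [[248, 38]; [38, 7]] and Xᵀy = [666, 99]ᵀ gives XᵀX·[α, β]ᵀ = Xᵀy.
Eliminating β: 7·(row 1) − 38·(row 2) gives 292·α = 7·666 − 38·99 = 900, so α = 225/73.
Then β = (99 − 38·(225/73))/7 = -189/73.
Residuals: -42/73, 25/73, 19/73, 86/73, -145/73, -5/73, 62/73; SSR = 480/73.

SSR = 6.58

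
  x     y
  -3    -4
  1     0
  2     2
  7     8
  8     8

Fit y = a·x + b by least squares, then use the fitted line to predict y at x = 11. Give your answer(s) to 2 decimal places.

Compute the Gram sums: Σx·x = 127, Σx = 15, Σ1 = 5.
For Mᵀy: Σx·y = 136, Σy = 14.
Eliminating b: 5·(row 1) − 15·(row 2) gives 410·a = 5·136 − 15·14 = 470, so a = 47/41.
Then b = (14 − 15·(47/41))/5 = -131/205.
At x = 11: ŷ = (47/41)·(11) + (-131/205)·(1) = 2454/205.

ŷ = 11.97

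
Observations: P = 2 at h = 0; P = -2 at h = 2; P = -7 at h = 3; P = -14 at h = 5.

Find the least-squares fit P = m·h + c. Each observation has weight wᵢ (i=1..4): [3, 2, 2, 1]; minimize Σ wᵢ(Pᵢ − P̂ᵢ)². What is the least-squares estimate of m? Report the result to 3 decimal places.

The normal equations are: 51·m + 15·c = -120;  15·m + 8·c = -26.
det = 51·8 − 15² = 183.
m = ((-120)·8 − 15·(-26))/183 = -190/61; c = (51·(-26) − 15·(-120))/183 = 158/61.

m = -3.115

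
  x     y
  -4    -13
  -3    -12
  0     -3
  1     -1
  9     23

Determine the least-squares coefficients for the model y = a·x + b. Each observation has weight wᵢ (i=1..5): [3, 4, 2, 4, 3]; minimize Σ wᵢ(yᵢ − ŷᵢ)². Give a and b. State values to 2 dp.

Normal-equation sums: Σwᵢ·x·x = 331, Σwᵢ·x = 7, Σwᵢ·1 = 16.
For MᵀWy: Σwᵢ·x·y = 917, Σwᵢ·y = -28.
Determinant 331·16 − 7² = 5247.
a = (917·16 − 7·(-28))/5247 = 1652/583; b = (331·(-28) − 7·917)/5247 = -1743/583.

a = 2.83, b = -2.99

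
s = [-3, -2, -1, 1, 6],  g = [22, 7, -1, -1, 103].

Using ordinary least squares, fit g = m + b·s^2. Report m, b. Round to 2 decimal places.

Compute the Gram sums: Σ1 = 5, Σs^2 = 51, Σs^2·s^2 = 1395.
And Σg = 130, Σs^2·g = 3932.
Normal equations: [[5, 51]; [51, 1395]]·[m, b]ᵀ = [130, 3932]ᵀ.
Δ = 5·1395 − 51² = 4374.
m = (130·1395 − 51·3932)/4374 = -3197/729; b = (5·3932 − 51·130)/4374 = 6515/2187.

m = -4.39, b = 2.98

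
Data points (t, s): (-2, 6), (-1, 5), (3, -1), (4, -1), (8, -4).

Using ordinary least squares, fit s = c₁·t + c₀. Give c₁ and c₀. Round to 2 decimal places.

Entries of XᵀX: Σt·t = 94, Σt = 12, Σ1 = 5.
Right-hand side: Σt·s = -56, Σs = 5.
Determinant 94·5 − 12² = 326.
c₁ = ((-56)·5 − 12·5)/326 = -170/163; c₀ = (94·5 − 12·(-56))/326 = 571/163.

c₁ = -1.04, c₀ = 3.50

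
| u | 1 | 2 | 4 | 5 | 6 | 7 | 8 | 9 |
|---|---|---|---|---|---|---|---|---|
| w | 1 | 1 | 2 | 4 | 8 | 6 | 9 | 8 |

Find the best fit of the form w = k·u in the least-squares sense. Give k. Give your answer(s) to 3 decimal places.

k = 0.960

Entries of AᵀA: Σu·u = 276.
For Aᵀw: Σu·w = 265.
So AᵀA·[k]ᵀ = Aᵀw: [[276]]·[k]ᵀ = [265]ᵀ.
Hence k = 265 / 276 ≈ 0.960145.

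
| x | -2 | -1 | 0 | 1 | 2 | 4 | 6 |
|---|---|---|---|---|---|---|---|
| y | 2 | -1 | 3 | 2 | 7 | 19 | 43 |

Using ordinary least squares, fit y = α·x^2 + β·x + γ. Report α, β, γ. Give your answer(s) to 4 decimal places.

α = 0.9761, β = 1.1110, γ = 0.4820

Sums needed: Σx^2·x^2 = 1586, Σx^2·x = 280, Σx^2 = 62, Σx·x = 62, Σx = 10, Σ1 = 7.
And Σx^2·y = 1889, Σx·y = 347, Σy = 75.
Row-reducing yields α = 43823/44898, β = 49883/44898, γ = 3607/7483.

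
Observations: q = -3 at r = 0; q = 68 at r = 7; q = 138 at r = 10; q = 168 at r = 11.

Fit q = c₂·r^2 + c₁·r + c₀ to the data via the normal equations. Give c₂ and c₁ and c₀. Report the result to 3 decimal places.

Sums needed: Σr^2·r^2 = 27042, Σr^2·r = 2674, Σr^2 = 270, Σr·r = 270, Σr = 28, Σ1 = 4.
For Mᵀq: Σr^2·q = 37460, Σr·q = 3704, Σq = 371.
Row-reducing yields c₂ = 51007/37802, c₁ = 25099/37802, c₀ = -56265/18901.

c₂ = 1.349, c₁ = 0.664, c₀ = -2.977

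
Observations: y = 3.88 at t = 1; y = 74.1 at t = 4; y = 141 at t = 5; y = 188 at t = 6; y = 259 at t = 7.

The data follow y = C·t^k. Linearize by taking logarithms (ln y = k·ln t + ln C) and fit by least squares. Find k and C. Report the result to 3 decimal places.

k = 2.173, C = 3.873

Let Y = ln y. Fitting Y = k·ln t + ln C by least squares:
Σln t = 6.7334, Σ(ln t)² = 11.5091, Σln y = 21.4033, Σln t·ln y = 34.1288.
Normal system: [[11.5091, 6.7334]; [6.7334, 5]]·[k, ln C]ᵀ = [34.1288, 21.4033]ᵀ.
Slope k = (n·Σln t·ln y − Σln t·Σln y)/(n·Σ(ln t)² − (Σln t)²) = (5·34.1288 − 6.7334·21.4033)/12.2067 = 2.17318; ln C = (Σln y − k·Σln t)/n = 1.35408, so C = exp(1.35408) = 3.87319.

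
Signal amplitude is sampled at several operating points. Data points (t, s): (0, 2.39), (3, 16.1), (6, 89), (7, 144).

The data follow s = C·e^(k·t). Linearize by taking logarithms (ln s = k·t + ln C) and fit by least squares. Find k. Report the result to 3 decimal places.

Linearized form: ln s = k·t + ln C. From the 4 transformed points,
Σt = 16.0000, Σ(t)² = 94.0000, Σln s = 13.1086, Σt·ln s = 70.0570.
Equations: 94.0000·k + 16.0000·ln C = 70.0570;  16.0000·k + 4·ln C = 13.1086.
Δ = 94.0000·4 − (16.0000)² = 120.0000; k = (70.0570·4 − 16.0000·13.1086)/120.0000 = 0.58742, ln C = (94.0000·13.1086 − 16.0000·70.0570)/120.0000 = 0.92744.

k = 0.587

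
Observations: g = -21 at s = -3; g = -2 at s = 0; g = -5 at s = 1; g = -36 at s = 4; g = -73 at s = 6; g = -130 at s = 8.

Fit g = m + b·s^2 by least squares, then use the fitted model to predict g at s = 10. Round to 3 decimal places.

ĝ = -201.040

Normal-equation sums: Σ1 = 6, Σs^2 = 126, Σs^2·s^2 = 5730.
Right-hand side: Σg = -267, Σs^2·g = -11718.
So AᵀA·[m, b]ᵀ = Aᵀg: [[6, 126]; [126, 5730]]·[m, b]ᵀ = [-267, -11718]ᵀ.
Eliminating b: 5730·(row 1) − 126·(row 2) gives 18504·m = 5730·(-267) − 126·(-11718) = -53442, so m = -2969/1028.
Then b = ((-11718) − 126·(-2969/1028))/5730 = -2037/1028.
At s = 10: ĝ = (-2969/1028)·(1) + (-2037/1028)·(100) = -206669/1028.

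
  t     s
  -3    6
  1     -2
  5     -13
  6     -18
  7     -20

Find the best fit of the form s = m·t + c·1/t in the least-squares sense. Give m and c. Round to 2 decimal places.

m = -2.83, c = 1.43

The normal system AᵀA·[m, c]ᵀ = Aᵀs is [[120, 5]; [5, 52889/44100]]·[m, c]ᵀ = [-333, -436/35]ᵀ.
Determinant 120·(52889/44100) − 5² = 87403/735.
m = ((-333)·(52889/44100) − 5·(-436/35))/(87403/735) = -4955079/1748060; c = (120·(-436/35) − 5·(-333))/(87403/735) = 125055/87403.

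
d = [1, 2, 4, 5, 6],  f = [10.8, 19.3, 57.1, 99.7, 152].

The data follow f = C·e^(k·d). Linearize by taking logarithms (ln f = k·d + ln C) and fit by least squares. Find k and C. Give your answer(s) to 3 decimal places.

k = 0.535, C = 6.537

With ln fᵢ as the transformed response and dᵢ as the regressor:
Σd = 18.0000, Σ(d)² = 82.0000, Σln f = 19.0105, Σd·ln f = 77.6331.
Equations: 82.0000·k + 18.0000·ln C = 77.6331;  18.0000·k + 5·ln C = 19.0105.
Solving (det = 86.0000): k = 0.53461, ln C = 1.87751, so C = exp(1.87751) = 6.53719.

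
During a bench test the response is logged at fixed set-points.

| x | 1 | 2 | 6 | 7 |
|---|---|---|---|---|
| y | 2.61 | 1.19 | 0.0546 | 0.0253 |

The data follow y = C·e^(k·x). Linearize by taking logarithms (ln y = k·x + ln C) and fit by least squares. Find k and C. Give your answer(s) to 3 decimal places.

k = -0.772, C = 5.614

With ln yᵢ as the transformed response and xᵢ as the regressor:
XᵀX = [[90.0000, 16.0000]; [16.0000, 4]], rhs = [-41.8777, -5.4514]ᵀ  (here Σx = 16.0000, Σ(x)² = 90.0000, Σln y = -5.4514, Σx·ln y = -41.8777).
Δ = 90.0000·4 − (16.0000)² = 104.0000; k = (-41.8777·4 − 16.0000·-5.4514)/104.0000 = -0.77201, ln C = (90.0000·-5.4514 − 16.0000·-41.8777)/104.0000 = 1.72520, so C = exp(1.72520) = 5.61363.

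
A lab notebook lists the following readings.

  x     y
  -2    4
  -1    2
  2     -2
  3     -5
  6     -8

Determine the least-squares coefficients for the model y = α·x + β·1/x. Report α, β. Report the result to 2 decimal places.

Setting ∂/∂α … = 0 gives: 54·α + 5·β = -77;  5·α + (59/36)·β = -8.
det = 54·(59/36) − 5² = 127/2.
α = ((-77)·(59/36) − 5·(-8))/(127/2) = -3103/2286; β = (54·(-8) − 5·(-77))/(127/2) = -94/127.

α = -1.36, β = -0.74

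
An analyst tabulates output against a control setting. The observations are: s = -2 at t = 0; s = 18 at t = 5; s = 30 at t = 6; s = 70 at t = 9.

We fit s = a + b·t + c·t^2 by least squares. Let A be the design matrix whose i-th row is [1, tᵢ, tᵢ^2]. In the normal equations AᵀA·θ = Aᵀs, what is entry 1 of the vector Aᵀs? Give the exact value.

116

Entry 1 ↔ basis 1, so (Aᵀs)_{1} = Σᵢ sᵢ = (1)·(-2) + (1)·(18) + (1)·(30) + (1)·(70) = 116.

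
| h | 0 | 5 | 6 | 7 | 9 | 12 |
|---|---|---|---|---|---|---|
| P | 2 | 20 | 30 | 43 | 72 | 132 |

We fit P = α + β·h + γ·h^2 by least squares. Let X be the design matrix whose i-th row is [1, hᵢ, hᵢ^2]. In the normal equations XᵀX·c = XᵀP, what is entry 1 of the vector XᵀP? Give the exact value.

299

Entry 1 ↔ basis 1, so (XᵀP)_{1} = Σᵢ Pᵢ = (1)·(2) + (1)·(20) + (1)·(30) + (1)·(43) + (1)·(72) + (1)·(132) = 299.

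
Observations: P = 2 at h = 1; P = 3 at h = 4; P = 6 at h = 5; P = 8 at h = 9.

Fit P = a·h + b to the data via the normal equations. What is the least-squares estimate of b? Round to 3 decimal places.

b = 1.015

Forming AᵀA = [[123, 19]; [19, 4]] and AᵀP = [116, 19]ᵀ gives AᵀA·[a, b]ᵀ = AᵀP.
Determinant 123·4 − 19² = 131.
a = (116·4 − 19·19)/131 = 103/131; b = (123·19 − 19·116)/131 = 133/131.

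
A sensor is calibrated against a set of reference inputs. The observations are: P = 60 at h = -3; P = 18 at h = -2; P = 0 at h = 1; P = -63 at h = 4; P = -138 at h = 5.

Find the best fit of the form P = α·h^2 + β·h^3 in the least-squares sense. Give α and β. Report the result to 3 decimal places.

Normal-equation sums: Σh^2·h^2 = 979, Σh^2·h^3 = 3875, Σh^3·h^3 = 20515.
For MᵀP: Σh^2·P = -3846, Σh^3·P = -23046.
Normal equations: [[979, 3875]; [3875, 20515]]·[α, β]ᵀ = [-3846, -23046]ᵀ.
Eliminating β: 20515·(row 1) − 3875·(row 2) gives 5068560·α = 20515·(-3846) − 3875·(-23046) = 10402560, so α = 6192/3017.
Then β = ((-23046) − 3875·(6192/3017))/20515 = -22794/15085.

α = 2.052, β = -1.511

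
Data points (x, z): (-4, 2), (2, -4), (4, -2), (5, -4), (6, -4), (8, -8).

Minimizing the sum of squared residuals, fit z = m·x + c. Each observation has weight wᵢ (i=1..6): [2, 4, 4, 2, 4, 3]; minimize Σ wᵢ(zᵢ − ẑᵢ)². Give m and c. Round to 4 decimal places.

Setting ∂/∂m … = 0 gives: 498·m + 74·c = -408;  74·m + 19·c = -68.
(Σwᵢ·x·x = 498, Σwᵢ·x = 74, Σwᵢ·1 = 19, Σwᵢ·x·z = -408, Σwᵢ·z = -68.)
Δ = 498·19 − 74² = 3986.
m = ((-408)·19 − 74·(-68))/3986 = -1360/1993; c = (498·(-68) − 74·(-408))/3986 = -1836/1993.

m = -0.6824, c = -0.9212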